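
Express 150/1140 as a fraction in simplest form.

150 = 2 × 3 × 5^2
1140 = 2^2 × 3 × 5 × 19
gcd(150, 1140) = 2 × 3 × 5 = 30.
Divide numerator and denominator by 30: 150/1140 = 5/38.

5/38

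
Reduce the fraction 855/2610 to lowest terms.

855 = 3^2 × 5 × 19
2610 = 2 × 3^2 × 5 × 29
gcd(855, 2610) = 3^2 × 5 = 45.
Divide numerator and denominator by 45: 855/2610 = 19/58.

19/58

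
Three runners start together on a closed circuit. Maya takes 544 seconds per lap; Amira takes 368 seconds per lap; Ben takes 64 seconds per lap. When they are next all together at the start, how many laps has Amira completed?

68 laps

They are all back at their starting positions together after one LCM of the periods.
544 = 2^5 × 17
368 = 2^4 × 23
64 = 2^6
LCM(544, 368, 64) = 2^6 × 17 × 23 = 25024.
Laps for period 368: 25024 / 368 = 68.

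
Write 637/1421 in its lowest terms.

13/29

637 = 7^2 × 13
1421 = 7^2 × 29
gcd(637, 1421) = 7^2 = 49.
Divide numerator and denominator by 49: 637/1421 = 13/29.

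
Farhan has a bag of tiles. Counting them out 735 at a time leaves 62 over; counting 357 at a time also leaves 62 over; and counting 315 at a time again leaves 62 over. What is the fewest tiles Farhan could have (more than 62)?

N − 62 must be a common multiple of 735, 357, and 315.
735 = 3 × 5 × 7^2
357 = 3 × 7 × 17
315 = 3^2 × 5 × 7
LCM(735, 357, 315) = 3^2 × 5 × 7^2 × 17 = 37485.
Smallest N > 62 is LCM + 62 = 37485 + 62 = 37547.

37547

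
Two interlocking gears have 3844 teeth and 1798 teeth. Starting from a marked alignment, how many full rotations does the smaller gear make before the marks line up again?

62 rotations

The first common completion time is the LCM of the periods.
3844 = 2^2 × 31^2
1798 = 2 × 29 × 31
LCM(3844, 1798) = 2^2 × 29 × 31^2 = 111476.
Rotations for period 1798: 111476 / 1798 = 62.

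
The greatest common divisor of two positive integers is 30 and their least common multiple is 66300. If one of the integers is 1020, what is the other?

1950

For two integers, gcd × lcm = product, so the other is (30 × 66300) / 1020 = 1989000 / 1020 = 1950.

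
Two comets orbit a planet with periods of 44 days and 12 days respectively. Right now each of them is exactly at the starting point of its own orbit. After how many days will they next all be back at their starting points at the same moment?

132 days

They coincide at every common multiple of the periods; the first is the LCM.
44 = 2^2 × 11
12 = 2^2 × 3
LCM(44, 12) = 2^2 × 3 × 11 = 132.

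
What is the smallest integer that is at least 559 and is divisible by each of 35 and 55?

770

The integer must be a common multiple of 35 and 55, so a multiple of their LCM.
35 = 5 × 7
55 = 5 × 11
LCM(35, 55) = 5 × 7 × 11 = 385.
Smallest multiple of 385 that is ≥ 559: ⌈559/385⌉ × 385 = 2 × 385 = 770.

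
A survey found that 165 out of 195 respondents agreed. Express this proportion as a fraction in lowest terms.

11/13

165 = 3 × 5 × 11
195 = 3 × 5 × 13
gcd(165, 195) = 3 × 5 = 15.
Divide numerator and denominator by 15: 165/195 = 11/13.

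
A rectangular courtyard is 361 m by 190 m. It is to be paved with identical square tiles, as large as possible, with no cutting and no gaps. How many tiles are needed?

190

Tile side = gcd(361, 190).
361 = 19^2
190 = 2 × 5 × 19
gcd(361, 190) = 19.
Tiles: (361/19) × (190/19) = 19 × 10 = 190.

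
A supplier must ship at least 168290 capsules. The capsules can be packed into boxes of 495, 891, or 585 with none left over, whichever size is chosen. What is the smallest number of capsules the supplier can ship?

173745

The number of capsules must be a common multiple of 495, 891, and 585, so a multiple of their LCM.
495 = 3^2 × 5 × 11
891 = 3^4 × 11
585 = 3^2 × 5 × 13
LCM(495, 891, 585) = 3^4 × 5 × 11 × 13 = 57915.
Smallest multiple of 57915 that is ≥ 168290: ⌈168290/57915⌉ × 57915 = 3 × 57915 = 173745.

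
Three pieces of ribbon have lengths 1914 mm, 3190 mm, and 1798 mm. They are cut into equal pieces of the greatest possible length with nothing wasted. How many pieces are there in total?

119

Piece length = gcd(1914, 3190, 1798).
1914 = 2 × 3 × 11 × 29
3190 = 2 × 5 × 11 × 29
1798 = 2 × 29 × 31
gcd(1914, 3190, 1798) = 2 × 29 = 58.
Total pieces = 1914/58 + 3190/58 + 1798/58 = 33 + 55 + 31 = 119.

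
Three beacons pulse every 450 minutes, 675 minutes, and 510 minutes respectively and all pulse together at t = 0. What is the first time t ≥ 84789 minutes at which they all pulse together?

Joint pulses occur at multiples of LCM(450, 675, 510).
450 = 2 × 3^2 × 5^2
675 = 3^3 × 5^2
510 = 2 × 3 × 5 × 17
LCM(450, 675, 510) = 2 × 3^3 × 5^2 × 17 = 22950.
Smallest multiple of 22950 that is ≥ 84789: ⌈84789/22950⌉ × 22950 = 4 × 22950 = 91800.

91800 minutes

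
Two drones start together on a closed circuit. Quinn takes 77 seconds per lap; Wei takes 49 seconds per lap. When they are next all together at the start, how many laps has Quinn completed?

7 laps

All finish a whole number of cycles simultaneously at t = LCM of the periods.
77 = 7 × 11
49 = 7^2
LCM(77, 49) = 7^2 × 11 = 539.
Laps for period 77: 539 / 77 = 7.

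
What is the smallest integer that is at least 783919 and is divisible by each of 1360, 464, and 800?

The integer must be a common multiple of 1360, 464, and 800, so a multiple of their LCM.
1360 = 2^4 × 5 × 17
464 = 2^4 × 29
800 = 2^5 × 5^2
LCM(1360, 464, 800) = 2^5 × 5^2 × 17 × 29 = 394400.
Smallest multiple of 394400 that is ≥ 783919: ⌈783919/394400⌉ × 394400 = 2 × 394400 = 788800.

788800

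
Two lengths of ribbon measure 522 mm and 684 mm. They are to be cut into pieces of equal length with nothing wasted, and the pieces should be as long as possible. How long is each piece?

The greatest length dividing all of 522 and 684 is their gcd.
522 = 2 × 3^2 × 29
684 = 2^2 × 3^2 × 19
gcd(522, 684) = 2 × 3^2 = 18.

18 mm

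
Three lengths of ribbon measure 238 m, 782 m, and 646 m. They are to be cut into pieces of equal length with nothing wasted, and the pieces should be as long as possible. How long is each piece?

The greatest length dividing all of 238, 782, and 646 is their gcd.
238 = 2 × 7 × 17
782 = 2 × 17 × 23
646 = 2 × 17 × 19
gcd(238, 782, 646) = 2 × 17 = 34.

34 m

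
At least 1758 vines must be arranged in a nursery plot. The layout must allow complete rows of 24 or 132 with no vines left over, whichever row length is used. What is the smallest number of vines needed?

The number of vines must be a common multiple of 24 and 132, so a multiple of their LCM.
24 = 2^3 × 3
132 = 2^2 × 3 × 11
LCM(24, 132) = 2^3 × 3 × 11 = 264.
Smallest multiple of 264 that is ≥ 1758: ⌈1758/264⌉ × 264 = 7 × 264 = 1848.

1848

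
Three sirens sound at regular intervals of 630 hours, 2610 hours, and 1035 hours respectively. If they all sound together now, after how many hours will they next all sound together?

We need the least common multiple of the intervals.
630 = 2 × 3^2 × 5 × 7
2610 = 2 × 3^2 × 5 × 29
1035 = 3^2 × 5 × 23
LCM(630, 2610, 1035) = 2 × 3^2 × 5 × 7 × 23 × 29 = 420210.

420210 hours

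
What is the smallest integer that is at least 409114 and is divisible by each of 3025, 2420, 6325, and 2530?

The integer must be a common multiple of 3025, 2420, 6325, and 2530, so a multiple of their LCM.
3025 = 5^2 × 11^2
2420 = 2^2 × 5 × 11^2
6325 = 5^2 × 11 × 23
2530 = 2 × 5 × 11 × 23
LCM(3025, 2420, 6325, 2530) = 2^2 × 5^2 × 11^2 × 23 = 278300.
Smallest multiple of 278300 that is ≥ 409114: ⌈409114/278300⌉ × 278300 = 2 × 278300 = 556600.

556600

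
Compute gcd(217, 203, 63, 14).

7

217 = 7 × 31
203 = 7 × 29
63 = 3^2 × 7
14 = 2 × 7
gcd(217, 203, 63, 14) = 7.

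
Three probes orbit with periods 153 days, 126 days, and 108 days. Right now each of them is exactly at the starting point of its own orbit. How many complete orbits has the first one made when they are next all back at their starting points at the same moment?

84 orbits

The first common completion time is the LCM of the periods.
153 = 3^2 × 17
126 = 2 × 3^2 × 7
108 = 2^2 × 3^3
LCM(153, 126, 108) = 2^2 × 3^3 × 7 × 17 = 12852.
Orbits for period 153: 12852 / 153 = 84.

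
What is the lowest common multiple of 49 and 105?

49 = 7^2
105 = 3 × 5 × 7
LCM(49, 105) = 3 × 5 × 7^2 = 735.

735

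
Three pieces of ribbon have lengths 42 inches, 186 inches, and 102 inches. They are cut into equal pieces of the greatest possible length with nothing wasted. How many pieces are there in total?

55

Piece length = gcd(42, 186, 102).
42 = 2 × 3 × 7
186 = 2 × 3 × 31
102 = 2 × 3 × 17
gcd(42, 186, 102) = 2 × 3 = 6.
Total pieces = 42/6 + 186/6 + 102/6 = 7 + 31 + 17 = 55.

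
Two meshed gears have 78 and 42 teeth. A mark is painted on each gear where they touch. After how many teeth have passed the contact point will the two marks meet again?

We need the least common multiple of the intervals.
78 = 2 × 3 × 13
42 = 2 × 3 × 7
LCM(78, 42) = 2 × 3 × 7 × 13 = 546.

546 teeth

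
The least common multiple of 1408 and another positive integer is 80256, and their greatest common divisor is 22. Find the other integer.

1254

gcd × lcm = product of the two integers, so the other integer is (22 × 80256) / 1408 = 1254.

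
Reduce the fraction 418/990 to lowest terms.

19/45

418 = 2 × 11 × 19
990 = 2 × 3^2 × 5 × 11
gcd(418, 990) = 2 × 11 = 22.
Divide numerator and denominator by 22: 418/990 = 19/45.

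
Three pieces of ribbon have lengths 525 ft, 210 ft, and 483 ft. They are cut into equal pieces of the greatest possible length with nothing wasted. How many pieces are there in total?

58

Piece length = gcd(525, 210, 483).
525 = 3 × 5^2 × 7
210 = 2 × 3 × 5 × 7
483 = 3 × 7 × 23
gcd(525, 210, 483) = 3 × 7 = 21.
Total pieces = 525/21 + 210/21 + 483/21 = 25 + 10 + 23 = 58.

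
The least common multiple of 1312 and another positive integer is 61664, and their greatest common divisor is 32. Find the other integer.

gcd × lcm = product of the two integers, so the other integer is (32 × 61664) / 1312 = 1504.

1504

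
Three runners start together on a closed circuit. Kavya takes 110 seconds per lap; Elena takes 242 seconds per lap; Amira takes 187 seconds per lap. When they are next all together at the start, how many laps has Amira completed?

The first common completion time is the LCM of the periods.
110 = 2 × 5 × 11
242 = 2 × 11^2
187 = 11 × 17
LCM(110, 242, 187) = 2 × 5 × 11^2 × 17 = 20570.
Laps for period 187: 20570 / 187 = 110.

110 laps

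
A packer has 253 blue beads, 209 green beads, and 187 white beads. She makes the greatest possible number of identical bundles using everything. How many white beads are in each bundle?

Number of bundles = gcd(253, 209, 187).
253 = 11 × 23
209 = 11 × 19
187 = 11 × 17
gcd(253, 209, 187) = 11.
white beads per bundle = 187 / 11 = 17.

17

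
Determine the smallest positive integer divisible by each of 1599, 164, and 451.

70356

1599 = 3 × 13 × 41
164 = 2^2 × 41
451 = 11 × 41
LCM(1599, 164, 451) = 2^2 × 3 × 11 × 13 × 41 = 70356.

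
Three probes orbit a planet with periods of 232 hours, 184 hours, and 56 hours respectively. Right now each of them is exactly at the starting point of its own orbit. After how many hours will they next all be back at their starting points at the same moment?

37352 hours

We need the least common multiple of the intervals.
232 = 2^3 × 29
184 = 2^3 × 23
56 = 2^3 × 7
LCM(232, 184, 56) = 2^3 × 7 × 23 × 29 = 37352.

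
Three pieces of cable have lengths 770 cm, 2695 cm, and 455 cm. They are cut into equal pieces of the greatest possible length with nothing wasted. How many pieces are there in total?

Piece length = gcd(770, 2695, 455).
770 = 2 × 5 × 7 × 11
2695 = 5 × 7^2 × 11
455 = 5 × 7 × 13
gcd(770, 2695, 455) = 5 × 7 = 35.
Total pieces = 770/35 + 2695/35 + 455/35 = 22 + 77 + 13 = 112.

112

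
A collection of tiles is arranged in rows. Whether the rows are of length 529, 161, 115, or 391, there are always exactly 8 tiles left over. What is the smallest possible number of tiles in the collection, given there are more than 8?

N − 8 must be a common multiple of 529, 161, 115, and 391.
529 = 23^2
161 = 7 × 23
115 = 5 × 23
391 = 17 × 23
LCM(529, 161, 115, 391) = 5 × 7 × 17 × 23^2 = 314755.
Smallest N > 8 is LCM + 8 = 314755 + 8 = 314763.

314763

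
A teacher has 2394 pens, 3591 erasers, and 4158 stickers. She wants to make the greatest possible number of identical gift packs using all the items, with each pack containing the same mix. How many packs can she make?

The pack count must divide each quantity, so the greatest is gcd(2394, 3591, 4158).
2394 = 2 × 3^2 × 7 × 19
3591 = 3^3 × 7 × 19
4158 = 2 × 3^3 × 7 × 11
gcd(2394, 3591, 4158) = 3^2 × 7 = 63.

63 packs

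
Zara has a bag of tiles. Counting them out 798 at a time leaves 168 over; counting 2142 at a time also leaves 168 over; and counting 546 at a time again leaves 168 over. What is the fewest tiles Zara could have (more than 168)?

529242

N − 168 must be a common multiple of 798, 2142, and 546.
798 = 2 × 3 × 7 × 19
2142 = 2 × 3^2 × 7 × 17
546 = 2 × 3 × 7 × 13
LCM(798, 2142, 546) = 2 × 3^2 × 7 × 13 × 17 × 19 = 529074.
Smallest N > 168 is LCM + 168 = 529074 + 168 = 529242.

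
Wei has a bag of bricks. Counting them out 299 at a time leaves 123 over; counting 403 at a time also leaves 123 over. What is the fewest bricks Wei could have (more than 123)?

9392

N − 123 must be a common multiple of 299 and 403.
299 = 13 × 23
403 = 13 × 31
LCM(299, 403) = 13 × 23 × 31 = 9269.
Smallest N > 123 is LCM + 123 = 9269 + 123 = 9392.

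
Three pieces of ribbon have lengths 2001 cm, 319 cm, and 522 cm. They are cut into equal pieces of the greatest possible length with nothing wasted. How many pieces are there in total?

Piece length = gcd(2001, 319, 522).
2001 = 3 × 23 × 29
319 = 11 × 29
522 = 2 × 3^2 × 29
gcd(2001, 319, 522) = 29.
Total pieces = 2001/29 + 319/29 + 522/29 = 69 + 11 + 18 = 98.

98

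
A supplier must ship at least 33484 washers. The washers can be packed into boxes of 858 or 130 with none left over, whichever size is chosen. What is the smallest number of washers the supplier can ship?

34320

The number of washers must be a common multiple of 858 and 130, so a multiple of their LCM.
858 = 2 × 3 × 11 × 13
130 = 2 × 5 × 13
LCM(858, 130) = 2 × 3 × 5 × 11 × 13 = 4290.
Smallest multiple of 4290 that is ≥ 33484: ⌈33484/4290⌉ × 4290 = 8 × 4290 = 34320.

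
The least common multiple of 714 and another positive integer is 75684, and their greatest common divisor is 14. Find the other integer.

gcd × lcm = product of the two integers, so the other integer is (14 × 75684) / 714 = 1484.

1484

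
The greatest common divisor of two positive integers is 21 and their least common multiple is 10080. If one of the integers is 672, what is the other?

For two integers, gcd × lcm = product, so the other is (21 × 10080) / 672 = 211680 / 672 = 315.

315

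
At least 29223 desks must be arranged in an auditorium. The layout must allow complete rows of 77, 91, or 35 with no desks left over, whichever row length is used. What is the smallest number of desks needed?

30030

The number of desks must be a common multiple of 77, 91, and 35, so a multiple of their LCM.
77 = 7 × 11
91 = 7 × 13
35 = 5 × 7
LCM(77, 91, 35) = 5 × 7 × 11 × 13 = 5005.
Smallest multiple of 5005 that is ≥ 29223: ⌈29223/5005⌉ × 5005 = 6 × 5005 = 30030.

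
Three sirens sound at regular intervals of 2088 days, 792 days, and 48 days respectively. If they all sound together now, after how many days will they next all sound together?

45936 days

The first simultaneous occurrence is after LCM of the individual periods.
2088 = 2^3 × 3^2 × 29
792 = 2^3 × 3^2 × 11
48 = 2^4 × 3
LCM(2088, 792, 48) = 2^4 × 3^2 × 11 × 29 = 45936.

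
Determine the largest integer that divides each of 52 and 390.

26

52 = 2^2 × 13
390 = 2 × 3 × 5 × 13
gcd(52, 390) = 2 × 13 = 26.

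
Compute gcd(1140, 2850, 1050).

30

1140 = 2^2 × 3 × 5 × 19
2850 = 2 × 3 × 5^2 × 19
1050 = 2 × 3 × 5^2 × 7
gcd(1140, 2850, 1050) = 2 × 3 × 5 = 30.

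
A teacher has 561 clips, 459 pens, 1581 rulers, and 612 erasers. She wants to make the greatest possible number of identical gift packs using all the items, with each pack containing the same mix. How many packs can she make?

51 packs

The pack count must divide each quantity, so the greatest is gcd(561, 459, 1581, 612).
561 = 3 × 11 × 17
459 = 3^3 × 17
1581 = 3 × 17 × 31
612 = 2^2 × 3^2 × 17
gcd(561, 459, 1581, 612) = 3 × 17 = 51.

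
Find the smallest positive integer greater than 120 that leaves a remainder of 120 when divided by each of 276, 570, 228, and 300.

131220

N − 120 must be a common multiple of 276, 570, 228, and 300.
276 = 2^2 × 3 × 23
570 = 2 × 3 × 5 × 19
228 = 2^2 × 3 × 19
300 = 2^2 × 3 × 5^2
LCM(276, 570, 228, 300) = 2^2 × 3 × 5^2 × 19 × 23 = 131100.
Smallest N > 120 is LCM + 120 = 131100 + 120 = 131220.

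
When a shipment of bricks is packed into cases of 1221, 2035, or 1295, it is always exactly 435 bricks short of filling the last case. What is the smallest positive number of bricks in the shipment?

Being 435 short of a full case of size k means N ≡ −435 (mod k), i.e. N + 435 is a multiple of each size.
1221 = 3 × 11 × 37
2035 = 5 × 11 × 37
1295 = 5 × 7 × 37
LCM(1221, 2035, 1295) = 3 × 5 × 7 × 11 × 37 = 42735.
Smallest positive N is 42735 − 435 = 42300.

42300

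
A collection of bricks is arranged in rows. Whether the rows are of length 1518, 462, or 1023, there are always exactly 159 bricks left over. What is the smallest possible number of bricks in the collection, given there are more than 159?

N − 159 must be a common multiple of 1518, 462, and 1023.
1518 = 2 × 3 × 11 × 23
462 = 2 × 3 × 7 × 11
1023 = 3 × 11 × 31
LCM(1518, 462, 1023) = 2 × 3 × 7 × 11 × 23 × 31 = 329406.
Smallest N > 159 is LCM + 159 = 329406 + 159 = 329565.

329565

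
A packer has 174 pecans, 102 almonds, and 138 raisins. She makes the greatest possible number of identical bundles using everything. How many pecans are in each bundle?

29

Number of bundles = gcd(174, 102, 138).
174 = 2 × 3 × 29
102 = 2 × 3 × 17
138 = 2 × 3 × 23
gcd(174, 102, 138) = 2 × 3 = 6.
pecans per bundle = 174 / 6 = 29.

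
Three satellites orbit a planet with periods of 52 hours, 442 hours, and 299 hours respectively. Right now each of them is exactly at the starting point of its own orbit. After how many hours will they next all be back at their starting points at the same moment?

The first simultaneous occurrence is after LCM of the individual periods.
52 = 2^2 × 13
442 = 2 × 13 × 17
299 = 13 × 23
LCM(52, 442, 299) = 2^2 × 13 × 17 × 23 = 20332.

20332 hours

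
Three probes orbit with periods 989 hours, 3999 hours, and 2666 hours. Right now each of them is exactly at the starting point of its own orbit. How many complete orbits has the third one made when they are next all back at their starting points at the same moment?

69 orbits

All finish a whole number of cycles simultaneously at t = LCM of the periods.
989 = 23 × 43
3999 = 3 × 31 × 43
2666 = 2 × 31 × 43
LCM(989, 3999, 2666) = 2 × 3 × 23 × 31 × 43 = 183954.
Orbits for period 2666: 183954 / 2666 = 69.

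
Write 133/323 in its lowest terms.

7/17

133 = 7 × 19
323 = 17 × 19
gcd(133, 323) = 19.
Divide numerator and denominator by 19: 133/323 = 7/17.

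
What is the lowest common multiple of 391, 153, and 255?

17595

391 = 17 × 23
153 = 3^2 × 17
255 = 3 × 5 × 17
LCM(391, 153, 255) = 3^2 × 5 × 17 × 23 = 17595.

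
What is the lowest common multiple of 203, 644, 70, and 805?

93380

203 = 7 × 29
644 = 2^2 × 7 × 23
70 = 2 × 5 × 7
805 = 5 × 7 × 23
LCM(203, 644, 70, 805) = 2^2 × 5 × 7 × 23 × 29 = 93380.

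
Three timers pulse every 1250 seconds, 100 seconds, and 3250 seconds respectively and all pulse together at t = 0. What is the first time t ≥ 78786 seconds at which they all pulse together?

Joint pulses occur at multiples of LCM(1250, 100, 3250).
1250 = 2 × 5^4
100 = 2^2 × 5^2
3250 = 2 × 5^3 × 13
LCM(1250, 100, 3250) = 2^2 × 5^4 × 13 = 32500.
Smallest multiple of 32500 that is ≥ 78786: ⌈78786/32500⌉ × 32500 = 3 × 32500 = 97500.

97500 seconds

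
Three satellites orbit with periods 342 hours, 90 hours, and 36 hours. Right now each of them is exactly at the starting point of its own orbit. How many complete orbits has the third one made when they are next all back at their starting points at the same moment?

All finish a whole number of cycles simultaneously at t = LCM of the periods.
342 = 2 × 3^2 × 19
90 = 2 × 3^2 × 5
36 = 2^2 × 3^2
LCM(342, 90, 36) = 2^2 × 3^2 × 5 × 19 = 3420.
Orbits for period 36: 3420 / 36 = 95.

95 orbits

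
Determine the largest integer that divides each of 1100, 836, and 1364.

44

1100 = 2^2 × 5^2 × 11
836 = 2^2 × 11 × 19
1364 = 2^2 × 11 × 31
gcd(1100, 836, 1364) = 2^2 × 11 = 44.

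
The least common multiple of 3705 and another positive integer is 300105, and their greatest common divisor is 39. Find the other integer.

3159

gcd × lcm = product of the two integers, so the other integer is (39 × 300105) / 3705 = 3159.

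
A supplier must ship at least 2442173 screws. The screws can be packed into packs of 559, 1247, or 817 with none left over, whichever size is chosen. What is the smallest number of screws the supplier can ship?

2464072

The number of screws must be a common multiple of 559, 1247, and 817, so a multiple of their LCM.
559 = 13 × 43
1247 = 29 × 43
817 = 19 × 43
LCM(559, 1247, 817) = 13 × 19 × 29 × 43 = 308009.
Smallest multiple of 308009 that is ≥ 2442173: ⌈2442173/308009⌉ × 308009 = 8 × 308009 = 2464072.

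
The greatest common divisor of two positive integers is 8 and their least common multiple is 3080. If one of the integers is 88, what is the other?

For two integers, gcd × lcm = product, so the other is (8 × 3080) / 88 = 24640 / 88 = 280.

280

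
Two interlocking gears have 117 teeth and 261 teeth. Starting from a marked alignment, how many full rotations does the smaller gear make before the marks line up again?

All finish a whole number of cycles simultaneously at t = LCM of the periods.
117 = 3^2 × 13
261 = 3^2 × 29
LCM(117, 261) = 3^2 × 13 × 29 = 3393.
Rotations for period 117: 3393 / 117 = 29.

29 rotations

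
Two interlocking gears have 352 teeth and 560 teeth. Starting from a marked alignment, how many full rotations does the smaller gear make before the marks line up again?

35 rotations

The first common completion time is the LCM of the periods.
352 = 2^5 × 11
560 = 2^4 × 5 × 7
LCM(352, 560) = 2^5 × 5 × 7 × 11 = 12320.
Rotations for period 352: 12320 / 352 = 35.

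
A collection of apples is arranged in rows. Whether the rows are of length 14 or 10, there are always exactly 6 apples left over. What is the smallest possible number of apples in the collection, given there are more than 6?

N − 6 must be a common multiple of 14 and 10.
14 = 2 × 7
10 = 2 × 5
LCM(14, 10) = 2 × 5 × 7 = 70.
Smallest N > 6 is LCM + 6 = 70 + 6 = 76.

76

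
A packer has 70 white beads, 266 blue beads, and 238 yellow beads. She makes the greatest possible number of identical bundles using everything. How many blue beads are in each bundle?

Number of bundles = gcd(70, 266, 238).
70 = 2 × 5 × 7
266 = 2 × 7 × 19
238 = 2 × 7 × 17
gcd(70, 266, 238) = 2 × 7 = 14.
blue beads per bundle = 266 / 14 = 19.

19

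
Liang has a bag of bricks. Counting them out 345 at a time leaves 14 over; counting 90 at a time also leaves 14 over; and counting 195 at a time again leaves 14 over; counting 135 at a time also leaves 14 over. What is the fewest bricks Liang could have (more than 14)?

80744

N − 14 must be a common multiple of 345, 90, 195, and 135.
345 = 3 × 5 × 23
90 = 2 × 3^2 × 5
195 = 3 × 5 × 13
135 = 3^3 × 5
LCM(345, 90, 195, 135) = 2 × 3^3 × 5 × 13 × 23 = 80730.
Smallest N > 14 is LCM + 14 = 80730 + 14 = 80744.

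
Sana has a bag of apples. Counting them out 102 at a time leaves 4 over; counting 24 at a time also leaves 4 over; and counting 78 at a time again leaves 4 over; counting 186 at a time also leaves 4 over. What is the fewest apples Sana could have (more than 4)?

N − 4 must be a common multiple of 102, 24, 78, and 186.
102 = 2 × 3 × 17
24 = 2^3 × 3
78 = 2 × 3 × 13
186 = 2 × 3 × 31
LCM(102, 24, 78, 186) = 2^3 × 3 × 13 × 17 × 31 = 164424.
Smallest N > 4 is LCM + 4 = 164424 + 4 = 164428.

164428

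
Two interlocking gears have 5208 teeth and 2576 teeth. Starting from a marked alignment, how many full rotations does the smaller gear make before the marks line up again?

93 rotations

The first common completion time is the LCM of the periods.
5208 = 2^3 × 3 × 7 × 31
2576 = 2^4 × 7 × 23
LCM(5208, 2576) = 2^4 × 3 × 7 × 23 × 31 = 239568.
Rotations for period 2576: 239568 / 2576 = 93.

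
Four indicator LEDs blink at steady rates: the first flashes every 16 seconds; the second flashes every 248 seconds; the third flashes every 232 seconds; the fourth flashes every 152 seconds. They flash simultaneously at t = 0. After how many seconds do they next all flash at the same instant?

They coincide at every common multiple of the periods; the first is the LCM.
16 = 2^4
248 = 2^3 × 31
232 = 2^3 × 29
152 = 2^3 × 19
LCM(16, 248, 232, 152) = 2^4 × 19 × 29 × 31 = 273296.

273296 seconds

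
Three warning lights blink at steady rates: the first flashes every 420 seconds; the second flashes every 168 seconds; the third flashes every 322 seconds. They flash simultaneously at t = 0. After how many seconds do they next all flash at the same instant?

19320 seconds

They coincide at every common multiple of the periods; the first is the LCM.
420 = 2^2 × 3 × 5 × 7
168 = 2^3 × 3 × 7
322 = 2 × 7 × 23
LCM(420, 168, 322) = 2^3 × 3 × 5 × 7 × 23 = 19320.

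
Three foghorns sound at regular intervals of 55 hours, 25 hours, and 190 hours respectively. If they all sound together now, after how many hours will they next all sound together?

10450 hours

The first simultaneous occurrence is after LCM of the individual periods.
55 = 5 × 11
25 = 5^2
190 = 2 × 5 × 19
LCM(55, 25, 190) = 2 × 5^2 × 11 × 19 = 10450.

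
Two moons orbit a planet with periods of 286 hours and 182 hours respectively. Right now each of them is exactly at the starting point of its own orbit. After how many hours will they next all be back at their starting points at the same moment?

2002 hours

We need the least common multiple of the intervals.
286 = 2 × 11 × 13
182 = 2 × 7 × 13
LCM(286, 182) = 2 × 7 × 11 × 13 = 2002.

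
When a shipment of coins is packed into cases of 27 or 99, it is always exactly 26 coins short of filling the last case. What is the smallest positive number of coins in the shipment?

271

Being 26 short of a full case of size k means N ≡ −26 (mod k), i.e. N + 26 is a multiple of each size.
27 = 3^3
99 = 3^2 × 11
LCM(27, 99) = 3^3 × 11 = 297.
Smallest positive N is 297 − 26 = 271.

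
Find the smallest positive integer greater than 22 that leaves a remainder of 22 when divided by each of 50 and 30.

172

N − 22 must be a common multiple of 50 and 30.
50 = 2 × 5^2
30 = 2 × 3 × 5
LCM(50, 30) = 2 × 3 × 5^2 = 150.
Smallest N > 22 is LCM + 22 = 150 + 22 = 172.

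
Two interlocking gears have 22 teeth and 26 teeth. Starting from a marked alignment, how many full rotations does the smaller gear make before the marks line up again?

13 rotations

All finish a whole number of cycles simultaneously at t = LCM of the periods.
22 = 2 × 11
26 = 2 × 13
LCM(22, 26) = 2 × 11 × 13 = 286.
Rotations for period 22: 286 / 22 = 13.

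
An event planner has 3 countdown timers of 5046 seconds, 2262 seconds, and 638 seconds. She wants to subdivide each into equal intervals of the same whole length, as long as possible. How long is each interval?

The interval must divide each timer length; the longest such is the gcd.
5046 = 2 × 3 × 29^2
2262 = 2 × 3 × 13 × 29
638 = 2 × 11 × 29
gcd(5046, 2262, 638) = 2 × 29 = 58.

58 seconds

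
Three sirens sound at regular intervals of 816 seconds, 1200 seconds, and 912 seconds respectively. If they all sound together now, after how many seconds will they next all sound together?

The first simultaneous occurrence is after LCM of the individual periods.
816 = 2^4 × 3 × 17
1200 = 2^4 × 3 × 5^2
912 = 2^4 × 3 × 19
LCM(816, 1200, 912) = 2^4 × 3 × 5^2 × 17 × 19 = 387600.

387600 seconds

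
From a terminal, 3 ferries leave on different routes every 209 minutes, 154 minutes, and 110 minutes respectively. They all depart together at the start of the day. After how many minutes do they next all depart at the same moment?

The first simultaneous occurrence is after LCM of the individual periods.
209 = 11 × 19
154 = 2 × 7 × 11
110 = 2 × 5 × 11
LCM(209, 154, 110) = 2 × 5 × 7 × 11 × 19 = 14630.

14630 minutes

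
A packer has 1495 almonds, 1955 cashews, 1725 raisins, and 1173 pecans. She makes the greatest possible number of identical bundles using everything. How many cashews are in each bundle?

85

Number of bundles = gcd(1495, 1955, 1725, 1173).
1495 = 5 × 13 × 23
1955 = 5 × 17 × 23
1725 = 3 × 5^2 × 23
1173 = 3 × 17 × 23
gcd(1495, 1955, 1725, 1173) = 23.
cashews per bundle = 1955 / 23 = 85.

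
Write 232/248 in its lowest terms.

232 = 2^3 × 29
248 = 2^3 × 31
gcd(232, 248) = 2^3 = 8.
Divide numerator and denominator by 8: 232/248 = 29/31.

29/31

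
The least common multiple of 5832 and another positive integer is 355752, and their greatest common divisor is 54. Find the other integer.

gcd × lcm = product of the two integers, so the other integer is (54 × 355752) / 5832 = 3294.

3294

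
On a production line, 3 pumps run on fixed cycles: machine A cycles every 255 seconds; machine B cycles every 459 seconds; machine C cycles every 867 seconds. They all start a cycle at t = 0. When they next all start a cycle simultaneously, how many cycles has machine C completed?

They are all back at their starting positions together after one LCM of the periods.
255 = 3 × 5 × 17
459 = 3^3 × 17
867 = 3 × 17^2
LCM(255, 459, 867) = 3^3 × 5 × 17^2 = 39015.
Cycles for period 867: 39015 / 867 = 45.

45 cycles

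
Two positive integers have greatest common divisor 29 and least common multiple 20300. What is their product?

588700

For any two positive integers, gcd × lcm = product = 29 × 20300 = 588700.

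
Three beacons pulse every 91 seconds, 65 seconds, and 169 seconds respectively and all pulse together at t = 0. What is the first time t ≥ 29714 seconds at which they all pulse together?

35490 seconds

Joint pulses occur at multiples of LCM(91, 65, 169).
91 = 7 × 13
65 = 5 × 13
169 = 13^2
LCM(91, 65, 169) = 5 × 7 × 13^2 = 5915.
Smallest multiple of 5915 that is ≥ 29714: ⌈29714/5915⌉ × 5915 = 6 × 5915 = 35490.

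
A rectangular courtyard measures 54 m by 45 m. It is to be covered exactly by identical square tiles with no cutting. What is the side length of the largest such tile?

By the Euclidean algorithm:
54 = 1 × 45 + 9
45 = 5 × 9 + 0
gcd(54, 45) = 9.

9 m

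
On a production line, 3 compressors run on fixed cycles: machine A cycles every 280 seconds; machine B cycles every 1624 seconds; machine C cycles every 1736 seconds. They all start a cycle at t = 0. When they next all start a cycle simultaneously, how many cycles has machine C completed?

145 cycles

They are all back at their starting positions together after one LCM of the periods.
280 = 2^3 × 5 × 7
1624 = 2^3 × 7 × 29
1736 = 2^3 × 7 × 31
LCM(280, 1624, 1736) = 2^3 × 5 × 7 × 29 × 31 = 251720.
Cycles for period 1736: 251720 / 1736 = 145.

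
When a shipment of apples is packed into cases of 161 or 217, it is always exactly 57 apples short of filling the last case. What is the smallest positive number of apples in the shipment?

4934

Being 57 short of a full case of size k means N ≡ −57 (mod k), i.e. N + 57 is a multiple of each size.
161 = 7 × 23
217 = 7 × 31
LCM(161, 217) = 7 × 23 × 31 = 4991.
Smallest positive N is 4991 − 57 = 4934.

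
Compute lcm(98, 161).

98 = 2 × 7^2
161 = 7 × 23
LCM(98, 161) = 2 × 7^2 × 23 = 2254.

2254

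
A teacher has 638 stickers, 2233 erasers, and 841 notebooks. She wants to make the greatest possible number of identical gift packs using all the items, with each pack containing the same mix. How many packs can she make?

29 packs

The pack count must divide each quantity, so the greatest is gcd(638, 2233, 841).
638 = 2 × 11 × 29
2233 = 7 × 11 × 29
841 = 29^2
gcd(638, 2233, 841) = 29.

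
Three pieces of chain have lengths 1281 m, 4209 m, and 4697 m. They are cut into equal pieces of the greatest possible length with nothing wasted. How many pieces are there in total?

Piece length = gcd(1281, 4209, 4697).
1281 = 3 × 7 × 61
4209 = 3 × 23 × 61
4697 = 7 × 11 × 61
gcd(1281, 4209, 4697) = 61.
Total pieces = 1281/61 + 4209/61 + 4697/61 = 21 + 69 + 77 = 167.

167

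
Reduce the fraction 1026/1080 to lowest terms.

1026 = 2 × 3^3 × 19
1080 = 2^3 × 3^3 × 5
gcd(1026, 1080) = 2 × 3^3 = 54.
Divide numerator and denominator by 54: 1026/1080 = 19/20.

19/20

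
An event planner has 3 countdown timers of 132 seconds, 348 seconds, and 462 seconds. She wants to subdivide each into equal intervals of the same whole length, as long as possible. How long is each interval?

6 seconds

The interval must divide each timer length; the longest such is the gcd.
132 = 2^2 × 3 × 11
348 = 2^2 × 3 × 29
462 = 2 × 3 × 7 × 11
gcd(132, 348, 462) = 2 × 3 = 6.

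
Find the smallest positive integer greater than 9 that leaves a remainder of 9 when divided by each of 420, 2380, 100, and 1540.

392709

N − 9 must be a common multiple of 420, 2380, 100, and 1540.
420 = 2^2 × 3 × 5 × 7
2380 = 2^2 × 5 × 7 × 17
100 = 2^2 × 5^2
1540 = 2^2 × 5 × 7 × 11
LCM(420, 2380, 100, 1540) = 2^2 × 3 × 5^2 × 7 × 11 × 17 = 392700.
Smallest N > 9 is LCM + 9 = 392700 + 9 = 392709.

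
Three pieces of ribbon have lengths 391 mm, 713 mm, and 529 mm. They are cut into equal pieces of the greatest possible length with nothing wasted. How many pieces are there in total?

Piece length = gcd(391, 713, 529).
391 = 17 × 23
713 = 23 × 31
529 = 23^2
gcd(391, 713, 529) = 23.
Total pieces = 391/23 + 713/23 + 529/23 = 17 + 31 + 23 = 71.

71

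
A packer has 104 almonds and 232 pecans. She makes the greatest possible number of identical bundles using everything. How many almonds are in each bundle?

13

Number of bundles = gcd(104, 232).
104 = 2^3 × 13
232 = 2^3 × 29
gcd(104, 232) = 2^3 = 8.
almonds per bundle = 104 / 8 = 13.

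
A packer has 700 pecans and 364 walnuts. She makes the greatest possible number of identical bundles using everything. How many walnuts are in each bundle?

Number of bundles = gcd(700, 364).
700 = 2^2 × 5^2 × 7
364 = 2^2 × 7 × 13
gcd(700, 364) = 2^2 × 7 = 28.
walnuts per bundle = 364 / 28 = 13.

13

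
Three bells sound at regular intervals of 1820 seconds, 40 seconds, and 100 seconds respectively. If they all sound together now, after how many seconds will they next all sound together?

18200 seconds

They coincide at every common multiple of the periods; the first is the LCM.
1820 = 2^2 × 5 × 7 × 13
40 = 2^3 × 5
100 = 2^2 × 5^2
LCM(1820, 40, 100) = 2^3 × 5^2 × 7 × 13 = 18200.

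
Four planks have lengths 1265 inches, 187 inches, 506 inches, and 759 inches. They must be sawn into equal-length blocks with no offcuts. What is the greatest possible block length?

11 inches

The block length must divide every plank, so the greatest is gcd(1265, 187, 506, 759).
1265 = 5 × 11 × 23
187 = 11 × 17
506 = 2 × 11 × 23
759 = 3 × 11 × 23
gcd(1265, 187, 506, 759) = 11.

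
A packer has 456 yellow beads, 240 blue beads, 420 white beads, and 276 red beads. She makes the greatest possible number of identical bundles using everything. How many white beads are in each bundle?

35

Number of bundles = gcd(456, 240, 420, 276).
456 = 2^3 × 3 × 19
240 = 2^4 × 3 × 5
420 = 2^2 × 3 × 5 × 7
276 = 2^2 × 3 × 23
gcd(456, 240, 420, 276) = 2^2 × 3 = 12.
white beads per bundle = 420 / 12 = 35.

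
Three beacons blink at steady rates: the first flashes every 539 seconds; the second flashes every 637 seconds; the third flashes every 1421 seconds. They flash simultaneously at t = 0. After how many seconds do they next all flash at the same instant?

203203 seconds

We need the least common multiple of the intervals.
539 = 7^2 × 11
637 = 7^2 × 13
1421 = 7^2 × 29
LCM(539, 637, 1421) = 7^2 × 11 × 13 × 29 = 203203.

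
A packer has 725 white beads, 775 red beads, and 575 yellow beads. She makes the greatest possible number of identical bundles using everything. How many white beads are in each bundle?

29

Number of bundles = gcd(725, 775, 575).
725 = 5^2 × 29
775 = 5^2 × 31
575 = 5^2 × 23
gcd(725, 775, 575) = 5^2 = 25.
white beads per bundle = 725 / 25 = 29.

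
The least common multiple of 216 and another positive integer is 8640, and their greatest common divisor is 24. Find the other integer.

gcd × lcm = product of the two integers, so the other integer is (24 × 8640) / 216 = 960.

960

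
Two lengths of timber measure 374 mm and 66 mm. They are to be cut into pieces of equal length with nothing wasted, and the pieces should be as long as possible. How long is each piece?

22 mm

By the Euclidean algorithm:
374 = 5 × 66 + 44
66 = 1 × 44 + 22
44 = 2 × 22 + 0
gcd(374, 66) = 22.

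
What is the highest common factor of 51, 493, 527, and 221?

51 = 3 × 17
493 = 17 × 29
527 = 17 × 31
221 = 13 × 17
gcd(51, 493, 527, 221) = 17.

17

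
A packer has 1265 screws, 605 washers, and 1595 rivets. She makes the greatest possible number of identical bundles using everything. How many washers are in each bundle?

11

Number of bundles = gcd(1265, 605, 1595).
1265 = 5 × 11 × 23
605 = 5 × 11^2
1595 = 5 × 11 × 29
gcd(1265, 605, 1595) = 5 × 11 = 55.
washers per bundle = 605 / 55 = 11.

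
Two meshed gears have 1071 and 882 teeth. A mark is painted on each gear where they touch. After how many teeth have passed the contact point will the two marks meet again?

14994 teeth

We need the least common multiple of the intervals.
1071 = 3^2 × 7 × 17
882 = 2 × 3^2 × 7^2
LCM(1071, 882) = 2 × 3^2 × 7^2 × 17 = 14994.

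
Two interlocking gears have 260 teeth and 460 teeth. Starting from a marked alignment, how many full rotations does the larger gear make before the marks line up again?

All finish a whole number of cycles simultaneously at t = LCM of the periods.
260 = 2^2 × 5 × 13
460 = 2^2 × 5 × 23
LCM(260, 460) = 2^2 × 5 × 13 × 23 = 5980.
Rotations for period 460: 5980 / 460 = 13.

13 rotations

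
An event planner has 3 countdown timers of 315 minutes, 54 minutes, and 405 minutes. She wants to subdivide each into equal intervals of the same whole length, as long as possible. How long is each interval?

The interval must divide each timer length; the longest such is the gcd.
315 = 3^2 × 5 × 7
54 = 2 × 3^3
405 = 3^4 × 5
gcd(315, 54, 405) = 3^2 = 9.

9 minutes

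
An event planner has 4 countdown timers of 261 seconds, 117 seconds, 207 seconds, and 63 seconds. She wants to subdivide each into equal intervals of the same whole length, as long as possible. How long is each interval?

9 seconds

The interval must divide each timer length; the longest such is the gcd.
261 = 3^2 × 29
117 = 3^2 × 13
207 = 3^2 × 23
63 = 3^2 × 7
gcd(261, 117, 207, 63) = 3^2 = 9.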